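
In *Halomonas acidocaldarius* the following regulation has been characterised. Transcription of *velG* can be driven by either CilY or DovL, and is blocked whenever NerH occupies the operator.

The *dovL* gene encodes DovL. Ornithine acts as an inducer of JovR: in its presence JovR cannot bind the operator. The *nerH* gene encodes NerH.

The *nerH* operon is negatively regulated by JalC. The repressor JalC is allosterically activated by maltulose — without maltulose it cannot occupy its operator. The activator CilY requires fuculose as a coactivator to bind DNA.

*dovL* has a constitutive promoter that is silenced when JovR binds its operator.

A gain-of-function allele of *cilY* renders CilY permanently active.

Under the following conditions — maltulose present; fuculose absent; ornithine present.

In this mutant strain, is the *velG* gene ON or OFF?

CilY is constitutively active in this strain.
Ornithine is present, so JovR is inactive.
With no repressor bound, *dovL* is transcribed.
So DovL is produced and active.
Maltulose is present, so JalC is active.
With repressor JalC bound, *nerH* is not transcribed.
So NerH is not produced.
Activator CilY is present, so *velG* is transcribed.

ON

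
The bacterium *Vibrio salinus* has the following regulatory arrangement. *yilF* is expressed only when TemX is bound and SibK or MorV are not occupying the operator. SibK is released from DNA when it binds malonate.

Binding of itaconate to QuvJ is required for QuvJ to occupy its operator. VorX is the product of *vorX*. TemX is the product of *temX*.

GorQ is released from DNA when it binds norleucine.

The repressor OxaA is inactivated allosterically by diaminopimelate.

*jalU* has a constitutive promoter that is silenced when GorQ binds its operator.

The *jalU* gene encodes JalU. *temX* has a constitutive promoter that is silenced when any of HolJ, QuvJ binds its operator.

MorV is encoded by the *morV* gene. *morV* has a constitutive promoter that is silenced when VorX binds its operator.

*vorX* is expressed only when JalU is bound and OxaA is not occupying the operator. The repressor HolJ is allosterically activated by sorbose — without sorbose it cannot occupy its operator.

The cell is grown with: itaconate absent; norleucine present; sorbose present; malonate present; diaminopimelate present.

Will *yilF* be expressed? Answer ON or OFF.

OFF

Sorbose is present, so HolJ is active.
Itaconate is absent, so QuvJ is inactive.
With repressor HolJ bound, *temX* is not transcribed.
So TemX is not produced.
Malonate is present, so SibK is inactive.
Diaminopimelate is present, so OxaA is inactive.
Norleucine is present, so GorQ is inactive.
With no repressor bound, *jalU* is transcribed.
So JalU is produced and active.
No repressor is bound and JalU is active, so *vorX* is transcribed.
So VorX is produced and active.
With repressor VorX bound, *morV* is not transcribed.
So MorV is not produced.
Required activator TemX is absent, so *yilF* is not transcribed.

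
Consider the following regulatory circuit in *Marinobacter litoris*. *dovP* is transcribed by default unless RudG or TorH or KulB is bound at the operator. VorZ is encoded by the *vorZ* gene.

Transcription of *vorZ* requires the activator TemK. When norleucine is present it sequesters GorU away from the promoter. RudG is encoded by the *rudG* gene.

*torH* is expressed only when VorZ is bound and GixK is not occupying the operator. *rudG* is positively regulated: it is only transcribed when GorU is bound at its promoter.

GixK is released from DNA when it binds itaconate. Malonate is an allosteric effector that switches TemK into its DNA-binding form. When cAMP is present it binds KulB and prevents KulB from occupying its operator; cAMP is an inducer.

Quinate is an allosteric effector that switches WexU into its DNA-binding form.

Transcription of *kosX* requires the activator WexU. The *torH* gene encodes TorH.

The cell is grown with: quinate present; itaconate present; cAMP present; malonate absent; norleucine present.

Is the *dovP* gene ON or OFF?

Norleucine is present, so GorU is inactive.
Required activator GorU is absent, so *rudG* is not transcribed.
So RudG is not produced.
Itaconate is present, so GixK is inactive.
Malonate is absent, so TemK is inactive.
Required activator TemK is absent, so *vorZ* is not transcribed.
So VorZ is not produced.
Required activator VorZ is absent, so *torH* is not transcribed.
So TorH is not produced.
cAMP is present, so KulB is inactive.
With no repressor bound, *dovP* is transcribed.

ON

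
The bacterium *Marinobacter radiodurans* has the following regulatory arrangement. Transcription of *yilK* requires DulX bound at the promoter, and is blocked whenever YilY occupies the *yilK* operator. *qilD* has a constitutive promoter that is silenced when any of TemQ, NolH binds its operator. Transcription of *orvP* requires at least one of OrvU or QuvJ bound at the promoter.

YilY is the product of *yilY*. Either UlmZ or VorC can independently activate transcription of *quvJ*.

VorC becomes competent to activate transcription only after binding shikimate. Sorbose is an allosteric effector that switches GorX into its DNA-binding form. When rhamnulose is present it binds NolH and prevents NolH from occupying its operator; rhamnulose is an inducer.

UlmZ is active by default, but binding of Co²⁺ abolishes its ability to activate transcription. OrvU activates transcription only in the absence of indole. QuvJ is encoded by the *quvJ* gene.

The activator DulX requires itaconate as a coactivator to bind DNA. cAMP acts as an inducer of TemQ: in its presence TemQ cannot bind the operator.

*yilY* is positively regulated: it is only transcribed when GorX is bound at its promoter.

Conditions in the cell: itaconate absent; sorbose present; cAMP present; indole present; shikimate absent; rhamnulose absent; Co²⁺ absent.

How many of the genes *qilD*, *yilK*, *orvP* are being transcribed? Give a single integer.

1

cAMP is present, so TemQ is inactive.
Rhamnulose is absent, so NolH is active.
With repressor NolH bound, *qilD* is not transcribed.
→ *qilD* is OFF.
Itaconate is absent, so DulX is inactive.
Sorbose is present, so GorX is active.
No repressor is bound and GorX is active, so *yilY* is transcribed.
So YilY is produced and active.
With repressor YilY bound, *yilK* is not transcribed.
→ *yilK* is OFF.
Indole is present, so OrvU is inactive.
Co²⁺ is absent, so UlmZ is active.
Shikimate is absent, so VorC is inactive.
Activator UlmZ is present, so *quvJ* is transcribed.
So QuvJ is produced and active.
Activator QuvJ is present, so *orvP* is transcribed.
→ *orvP* is ON.
1 of the 3 genes is transcribed.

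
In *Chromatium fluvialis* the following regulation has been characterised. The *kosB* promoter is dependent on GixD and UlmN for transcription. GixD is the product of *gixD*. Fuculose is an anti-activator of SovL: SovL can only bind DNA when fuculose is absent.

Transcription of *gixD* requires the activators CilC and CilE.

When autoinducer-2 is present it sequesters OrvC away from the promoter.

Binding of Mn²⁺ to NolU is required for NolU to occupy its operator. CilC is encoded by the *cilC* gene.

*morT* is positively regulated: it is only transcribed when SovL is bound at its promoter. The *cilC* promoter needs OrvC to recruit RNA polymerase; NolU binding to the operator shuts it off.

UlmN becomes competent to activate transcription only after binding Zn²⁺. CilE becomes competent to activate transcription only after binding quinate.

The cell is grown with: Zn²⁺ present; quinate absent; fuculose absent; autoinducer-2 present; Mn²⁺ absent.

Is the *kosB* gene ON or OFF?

Mn²⁺ is absent, so NolU is inactive.
Autoinducer-2 is present, so OrvC is inactive.
Required activator OrvC is absent, so *cilC* is not transcribed.
So CilC is not produced.
Quinate is absent, so CilE is inactive.
Required activator CilC is absent, so *gixD* is not transcribed.
So GixD is not produced.
Zn²⁺ is present, so UlmN is active.
Required activator GixD is absent, so *kosB* is not transcribed.

OFF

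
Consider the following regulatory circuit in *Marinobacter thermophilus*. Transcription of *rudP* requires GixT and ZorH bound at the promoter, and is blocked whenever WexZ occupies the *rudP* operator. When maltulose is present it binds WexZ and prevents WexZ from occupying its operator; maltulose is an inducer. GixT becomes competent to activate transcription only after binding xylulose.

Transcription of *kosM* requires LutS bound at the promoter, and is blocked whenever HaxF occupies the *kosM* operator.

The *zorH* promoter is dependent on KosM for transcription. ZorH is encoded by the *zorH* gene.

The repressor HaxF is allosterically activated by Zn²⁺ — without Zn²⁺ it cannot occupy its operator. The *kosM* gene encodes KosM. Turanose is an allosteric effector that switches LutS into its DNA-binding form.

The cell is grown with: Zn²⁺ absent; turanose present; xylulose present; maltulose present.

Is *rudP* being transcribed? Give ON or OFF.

Maltulose is present, so WexZ is inactive.
Xylulose is present, so GixT is active.
Zn²⁺ is absent, so HaxF is inactive.
Turanose is present, so LutS is active.
No repressor is bound and LutS is active, so *kosM* is transcribed.
So KosM is produced and active.
No repressor is bound and KosM is active, so *zorH* is transcribed.
So ZorH is produced and active.
No repressor is bound and GixT and ZorH are active, so *rudP* is transcribed.

ON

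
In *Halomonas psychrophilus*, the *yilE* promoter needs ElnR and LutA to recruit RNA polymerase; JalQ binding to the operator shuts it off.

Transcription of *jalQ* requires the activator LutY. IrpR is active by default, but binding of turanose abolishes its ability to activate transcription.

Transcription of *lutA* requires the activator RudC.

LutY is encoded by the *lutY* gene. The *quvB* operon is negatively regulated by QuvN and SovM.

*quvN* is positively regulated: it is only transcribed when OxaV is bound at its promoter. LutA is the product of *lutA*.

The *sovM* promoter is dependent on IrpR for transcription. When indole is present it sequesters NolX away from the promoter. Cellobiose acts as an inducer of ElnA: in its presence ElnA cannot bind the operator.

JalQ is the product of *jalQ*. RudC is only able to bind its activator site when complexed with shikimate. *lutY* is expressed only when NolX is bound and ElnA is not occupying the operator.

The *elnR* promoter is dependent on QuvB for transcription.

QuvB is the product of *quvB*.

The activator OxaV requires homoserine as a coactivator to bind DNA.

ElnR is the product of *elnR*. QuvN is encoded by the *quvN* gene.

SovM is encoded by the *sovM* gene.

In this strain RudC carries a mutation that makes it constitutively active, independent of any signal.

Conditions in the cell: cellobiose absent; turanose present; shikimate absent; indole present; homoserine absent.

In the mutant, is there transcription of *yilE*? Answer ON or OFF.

ON

Homoserine is absent, so OxaV is inactive.
Required activator OxaV is absent, so *quvN* is not transcribed.
So QuvN is not produced.
Turanose is present, so IrpR is inactive.
Required activator IrpR is absent, so *sovM* is not transcribed.
So SovM is not produced.
With no repressor bound, *quvB* is transcribed.
So QuvB is produced and active.
No repressor is bound and QuvB is active, so *elnR* is transcribed.
So ElnR is produced and active.
Indole is present, so NolX is inactive.
Cellobiose is absent, so ElnA is active.
With repressor ElnA bound, *lutY* is not transcribed.
So LutY is not produced.
Required activator LutY is absent, so *jalQ* is not transcribed.
So JalQ is not produced.
RudC is constitutively active in this strain.
No repressor is bound and RudC is active, so *lutA* is transcribed.
So LutA is produced and active.
No repressor is bound and ElnR and LutA are active, so *yilE* is transcribed.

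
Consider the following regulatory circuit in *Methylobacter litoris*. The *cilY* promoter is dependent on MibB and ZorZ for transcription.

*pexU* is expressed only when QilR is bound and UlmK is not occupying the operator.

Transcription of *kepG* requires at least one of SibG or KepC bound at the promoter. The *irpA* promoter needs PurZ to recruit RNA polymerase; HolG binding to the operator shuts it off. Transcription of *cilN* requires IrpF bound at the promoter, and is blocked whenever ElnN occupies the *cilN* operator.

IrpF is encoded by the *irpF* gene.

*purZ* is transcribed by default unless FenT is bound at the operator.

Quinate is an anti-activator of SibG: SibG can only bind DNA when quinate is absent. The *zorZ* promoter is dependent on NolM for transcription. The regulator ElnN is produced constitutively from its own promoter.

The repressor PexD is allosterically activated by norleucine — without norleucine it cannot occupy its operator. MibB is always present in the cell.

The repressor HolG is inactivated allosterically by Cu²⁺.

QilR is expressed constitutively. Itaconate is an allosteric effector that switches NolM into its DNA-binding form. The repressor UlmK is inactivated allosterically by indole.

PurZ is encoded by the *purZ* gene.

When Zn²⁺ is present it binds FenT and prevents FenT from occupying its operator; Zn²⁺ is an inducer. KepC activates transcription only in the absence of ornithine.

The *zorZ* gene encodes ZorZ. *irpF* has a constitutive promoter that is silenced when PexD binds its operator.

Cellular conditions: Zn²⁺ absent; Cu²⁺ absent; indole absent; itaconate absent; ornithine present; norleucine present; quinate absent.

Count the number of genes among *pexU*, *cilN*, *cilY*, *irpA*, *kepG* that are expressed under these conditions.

1

Indole is absent, so UlmK is active.
QilR is produced constitutively and is active.
With repressor UlmK bound, *pexU* is not transcribed.
→ *pexU* is OFF.
Norleucine is present, so PexD is active.
With repressor PexD bound, *irpF* is not transcribed.
So IrpF is not produced.
ElnN is produced constitutively and is active.
With repressor ElnN bound, *cilN* is not transcribed.
→ *cilN* is OFF.
MibB is produced constitutively and is active.
Itaconate is absent, so NolM is inactive.
Required activator NolM is absent, so *zorZ* is not transcribed.
So ZorZ is not produced.
Required activator ZorZ is absent, so *cilY* is not transcribed.
→ *cilY* is OFF.
Cu²⁺ is absent, so HolG is active.
Zn²⁺ is absent, so FenT is active.
With repressor FenT bound, *purZ* is not transcribed.
So PurZ is not produced.
With repressor HolG bound, *irpA* is not transcribed.
→ *irpA* is OFF.
Quinate is absent, so SibG is active.
Ornithine is present, so KepC is inactive.
Activator SibG is present, so *kepG* is transcribed.
→ *kepG* is ON.
1 of the 5 genes is transcribed.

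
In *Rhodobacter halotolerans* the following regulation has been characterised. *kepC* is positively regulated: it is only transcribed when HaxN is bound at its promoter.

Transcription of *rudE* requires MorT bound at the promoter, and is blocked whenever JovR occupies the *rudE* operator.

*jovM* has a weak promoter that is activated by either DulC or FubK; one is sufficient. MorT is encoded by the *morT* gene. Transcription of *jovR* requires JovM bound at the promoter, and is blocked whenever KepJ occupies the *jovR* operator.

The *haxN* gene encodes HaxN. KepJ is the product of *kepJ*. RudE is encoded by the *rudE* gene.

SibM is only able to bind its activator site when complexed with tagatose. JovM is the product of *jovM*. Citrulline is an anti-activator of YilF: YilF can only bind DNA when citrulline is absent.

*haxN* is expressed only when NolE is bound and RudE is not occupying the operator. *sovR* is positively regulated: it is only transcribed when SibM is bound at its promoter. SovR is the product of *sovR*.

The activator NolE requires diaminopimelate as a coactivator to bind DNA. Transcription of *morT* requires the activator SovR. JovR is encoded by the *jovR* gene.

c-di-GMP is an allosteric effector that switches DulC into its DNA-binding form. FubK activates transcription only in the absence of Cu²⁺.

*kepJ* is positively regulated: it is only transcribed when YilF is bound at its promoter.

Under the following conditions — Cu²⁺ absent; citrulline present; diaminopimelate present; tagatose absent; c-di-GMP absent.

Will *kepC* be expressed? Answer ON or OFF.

ON

c-di-GMP is absent, so DulC is inactive.
Cu²⁺ is absent, so FubK is active.
Activator FubK is present, so *jovM* is transcribed.
So JovM is produced and active.
Citrulline is present, so YilF is inactive.
Required activator YilF is absent, so *kepJ* is not transcribed.
So KepJ is not produced.
No repressor is bound and JovM is active, so *jovR* is transcribed.
So JovR is produced and active.
Tagatose is absent, so SibM is inactive.
Required activator SibM is absent, so *sovR* is not transcribed.
So SovR is not produced.
Required activator SovR is absent, so *morT* is not transcribed.
So MorT is not produced.
With repressor JovR bound, *rudE* is not transcribed.
So RudE is not produced.
Diaminopimelate is present, so NolE is active.
No repressor is bound and NolE is active, so *haxN* is transcribed.
So HaxN is produced and active.
No repressor is bound and HaxN is active, so *kepC* is transcribed.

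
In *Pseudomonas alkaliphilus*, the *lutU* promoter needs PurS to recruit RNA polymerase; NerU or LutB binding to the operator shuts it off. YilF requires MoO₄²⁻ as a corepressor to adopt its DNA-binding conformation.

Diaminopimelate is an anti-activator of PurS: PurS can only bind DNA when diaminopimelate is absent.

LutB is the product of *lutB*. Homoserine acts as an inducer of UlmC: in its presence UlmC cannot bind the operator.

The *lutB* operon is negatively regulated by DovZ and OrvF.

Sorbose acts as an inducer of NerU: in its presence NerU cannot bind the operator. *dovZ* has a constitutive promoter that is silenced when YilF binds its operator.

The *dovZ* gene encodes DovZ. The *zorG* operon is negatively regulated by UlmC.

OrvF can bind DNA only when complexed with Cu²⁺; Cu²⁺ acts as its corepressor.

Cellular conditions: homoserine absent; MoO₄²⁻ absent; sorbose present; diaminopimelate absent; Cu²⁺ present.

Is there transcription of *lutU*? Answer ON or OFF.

Sorbose is present, so NerU is inactive.
Diaminopimelate is absent, so PurS is active.
MoO₄²⁻ is absent, so YilF is inactive.
With no repressor bound, *dovZ* is transcribed.
So DovZ is produced and active.
Cu²⁺ is present, so OrvF is active.
With repressor DovZ bound, *lutB* is not transcribed.
So LutB is not produced.
No repressor is bound and PurS is active, so *lutU* is transcribed.

ON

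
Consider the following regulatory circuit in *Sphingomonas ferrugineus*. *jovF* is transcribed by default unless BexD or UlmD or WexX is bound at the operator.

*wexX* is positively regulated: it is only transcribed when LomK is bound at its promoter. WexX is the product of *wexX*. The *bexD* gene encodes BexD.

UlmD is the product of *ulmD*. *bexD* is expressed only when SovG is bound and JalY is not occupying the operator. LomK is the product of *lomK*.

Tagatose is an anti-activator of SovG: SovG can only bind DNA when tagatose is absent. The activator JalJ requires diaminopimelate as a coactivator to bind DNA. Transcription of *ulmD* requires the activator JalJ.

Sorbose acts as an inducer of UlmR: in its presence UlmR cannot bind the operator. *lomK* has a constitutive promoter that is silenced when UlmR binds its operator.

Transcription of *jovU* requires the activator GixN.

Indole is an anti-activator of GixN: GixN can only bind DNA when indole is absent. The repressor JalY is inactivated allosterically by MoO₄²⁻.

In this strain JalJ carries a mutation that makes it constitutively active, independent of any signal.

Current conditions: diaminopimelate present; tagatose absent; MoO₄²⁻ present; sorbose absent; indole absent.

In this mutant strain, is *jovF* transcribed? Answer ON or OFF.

OFF

MoO₄²⁻ is present, so JalY is inactive.
Tagatose is absent, so SovG is active.
No repressor is bound and SovG is active, so *bexD* is transcribed.
So BexD is produced and active.
JalJ is constitutively active in this strain.
No repressor is bound and JalJ is active, so *ulmD* is transcribed.
So UlmD is produced and active.
Sorbose is absent, so UlmR is active.
With repressor UlmR bound, *lomK* is not transcribed.
So LomK is not produced.
Required activator LomK is absent, so *wexX* is not transcribed.
So WexX is not produced.
With repressor BexD bound, *jovF* is not transcribed.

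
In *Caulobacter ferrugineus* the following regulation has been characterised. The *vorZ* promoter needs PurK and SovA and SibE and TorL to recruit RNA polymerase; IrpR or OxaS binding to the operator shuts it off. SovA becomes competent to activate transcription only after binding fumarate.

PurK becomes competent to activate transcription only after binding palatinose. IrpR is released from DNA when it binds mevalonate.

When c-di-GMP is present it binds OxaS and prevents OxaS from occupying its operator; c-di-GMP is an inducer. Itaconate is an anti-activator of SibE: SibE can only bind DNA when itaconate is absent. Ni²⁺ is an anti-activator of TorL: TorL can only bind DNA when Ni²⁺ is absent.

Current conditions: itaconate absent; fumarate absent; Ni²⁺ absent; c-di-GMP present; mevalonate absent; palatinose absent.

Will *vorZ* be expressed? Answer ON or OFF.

OFF

Mevalonate is absent, so IrpR is active.
Palatinose is absent, so PurK is inactive.
c-di-GMP is present, so OxaS is inactive.
Fumarate is absent, so SovA is inactive.
Itaconate is absent, so SibE is active.
Ni²⁺ is absent, so TorL is active.
With repressor IrpR bound, *vorZ* is not transcribed.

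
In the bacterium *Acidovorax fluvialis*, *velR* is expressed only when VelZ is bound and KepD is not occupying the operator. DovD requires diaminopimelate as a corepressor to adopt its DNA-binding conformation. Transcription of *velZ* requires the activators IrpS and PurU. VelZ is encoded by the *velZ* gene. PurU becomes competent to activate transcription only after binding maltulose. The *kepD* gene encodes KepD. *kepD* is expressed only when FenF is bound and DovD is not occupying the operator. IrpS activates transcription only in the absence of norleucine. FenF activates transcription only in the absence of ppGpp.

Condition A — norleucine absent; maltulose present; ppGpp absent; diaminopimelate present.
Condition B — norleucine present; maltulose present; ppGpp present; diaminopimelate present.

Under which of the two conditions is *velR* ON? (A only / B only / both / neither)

Condition A:
Norleucine is absent, so IrpS is active.
Maltulose is present, so PurU is active.
No repressor is bound and IrpS and PurU are active, so *velZ* is transcribed.
So VelZ is produced and active.
ppGpp is absent, so FenF is active.
Diaminopimelate is present, so DovD is active.
With repressor DovD bound, *kepD* is not transcribed.
So KepD is not produced.
No repressor is bound and VelZ is active, so *velR* is transcribed.
→ *velR* is ON in A.
Condition B:
Norleucine is present, so IrpS is inactive.
Maltulose is present, so PurU is active.
Required activator IrpS is absent, so *velZ* is not transcribed.
So VelZ is not produced.
ppGpp is present, so FenF is inactive.
Diaminopimelate is present, so DovD is active.
With repressor DovD bound, *kepD* is not transcribed.
So KepD is not produced.
Required activator VelZ is absent, so *velR* is not transcribed.
→ *velR* is OFF in B.

A only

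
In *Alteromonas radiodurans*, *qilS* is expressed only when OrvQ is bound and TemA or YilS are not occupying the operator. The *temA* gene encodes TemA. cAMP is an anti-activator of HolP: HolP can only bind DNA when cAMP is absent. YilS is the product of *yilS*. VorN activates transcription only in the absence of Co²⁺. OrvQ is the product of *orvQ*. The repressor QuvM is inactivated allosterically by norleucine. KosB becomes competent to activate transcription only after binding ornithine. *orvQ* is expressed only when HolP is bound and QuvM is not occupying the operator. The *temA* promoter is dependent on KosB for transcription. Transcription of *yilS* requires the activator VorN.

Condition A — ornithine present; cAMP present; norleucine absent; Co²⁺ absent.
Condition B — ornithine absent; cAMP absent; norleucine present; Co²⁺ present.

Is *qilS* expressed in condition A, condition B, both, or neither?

B only

Condition A:
Ornithine is present, so KosB is active.
No repressor is bound and KosB is active, so *temA* is transcribed.
So TemA is produced and active.
cAMP is present, so HolP is inactive.
Norleucine is absent, so QuvM is active.
With repressor QuvM bound, *orvQ* is not transcribed.
So OrvQ is not produced.
Co²⁺ is absent, so VorN is active.
No repressor is bound and VorN is active, so *yilS* is transcribed.
So YilS is produced and active.
With repressor TemA bound, *qilS* is not transcribed.
→ *qilS* is OFF in A.
Condition B:
Ornithine is absent, so KosB is inactive.
Required activator KosB is absent, so *temA* is not transcribed.
So TemA is not produced.
cAMP is absent, so HolP is active.
Norleucine is present, so QuvM is inactive.
No repressor is bound and HolP is active, so *orvQ* is transcribed.
So OrvQ is produced and active.
Co²⁺ is present, so VorN is inactive.
Required activator VorN is absent, so *yilS* is not transcribed.
So YilS is not produced.
No repressor is bound and OrvQ is active, so *qilS* is transcribed.
→ *qilS* is ON in B.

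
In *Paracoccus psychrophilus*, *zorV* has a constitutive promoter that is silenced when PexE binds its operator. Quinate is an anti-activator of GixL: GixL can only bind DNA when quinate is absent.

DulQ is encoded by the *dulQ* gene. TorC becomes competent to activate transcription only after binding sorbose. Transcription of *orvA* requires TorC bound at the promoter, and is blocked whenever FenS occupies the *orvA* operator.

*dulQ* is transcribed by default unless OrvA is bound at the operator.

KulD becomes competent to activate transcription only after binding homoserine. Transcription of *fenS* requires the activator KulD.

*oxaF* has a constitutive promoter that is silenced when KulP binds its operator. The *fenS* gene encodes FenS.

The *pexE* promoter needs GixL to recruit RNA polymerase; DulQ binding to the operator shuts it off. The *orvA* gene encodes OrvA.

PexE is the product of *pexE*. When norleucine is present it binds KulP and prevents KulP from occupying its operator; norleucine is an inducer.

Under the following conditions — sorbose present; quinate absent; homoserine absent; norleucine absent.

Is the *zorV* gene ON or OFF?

Homoserine is absent, so KulD is inactive.
Required activator KulD is absent, so *fenS* is not transcribed.
So FenS is not produced.
Sorbose is present, so TorC is active.
No repressor is bound and TorC is active, so *orvA* is transcribed.
So OrvA is produced and active.
With repressor OrvA bound, *dulQ* is not transcribed.
So DulQ is not produced.
Quinate is absent, so GixL is active.
No repressor is bound and GixL is active, so *pexE* is transcribed.
So PexE is produced and active.
With repressor PexE bound, *zorV* is not transcribed.

OFF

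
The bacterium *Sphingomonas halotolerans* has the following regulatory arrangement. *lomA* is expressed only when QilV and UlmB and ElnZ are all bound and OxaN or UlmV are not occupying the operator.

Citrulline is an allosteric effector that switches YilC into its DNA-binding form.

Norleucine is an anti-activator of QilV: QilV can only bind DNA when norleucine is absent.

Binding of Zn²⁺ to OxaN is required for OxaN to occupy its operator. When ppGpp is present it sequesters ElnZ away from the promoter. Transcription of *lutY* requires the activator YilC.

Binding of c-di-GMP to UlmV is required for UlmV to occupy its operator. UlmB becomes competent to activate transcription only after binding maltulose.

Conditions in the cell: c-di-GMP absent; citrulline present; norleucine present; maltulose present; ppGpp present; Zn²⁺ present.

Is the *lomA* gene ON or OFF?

OFF

Norleucine is present, so QilV is inactive.
Maltulose is present, so UlmB is active.
Zn²⁺ is present, so OxaN is active.
c-di-GMP is absent, so UlmV is inactive.
ppGpp is present, so ElnZ is inactive.
With repressor OxaN bound, *lomA* is not transcribed.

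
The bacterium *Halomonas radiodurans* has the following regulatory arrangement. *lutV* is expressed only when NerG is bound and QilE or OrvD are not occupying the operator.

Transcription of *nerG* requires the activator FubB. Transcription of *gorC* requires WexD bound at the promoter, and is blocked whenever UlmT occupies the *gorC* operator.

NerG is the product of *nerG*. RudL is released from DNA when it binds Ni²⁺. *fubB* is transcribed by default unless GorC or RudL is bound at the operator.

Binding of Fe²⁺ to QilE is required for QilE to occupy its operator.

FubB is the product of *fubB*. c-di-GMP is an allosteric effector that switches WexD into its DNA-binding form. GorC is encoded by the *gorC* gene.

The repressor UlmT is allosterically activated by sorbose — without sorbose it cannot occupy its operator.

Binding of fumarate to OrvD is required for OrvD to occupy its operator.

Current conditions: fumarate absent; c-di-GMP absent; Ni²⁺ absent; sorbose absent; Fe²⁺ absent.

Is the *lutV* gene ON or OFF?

OFF

Fe²⁺ is absent, so QilE is inactive.
Fumarate is absent, so OrvD is inactive.
c-di-GMP is absent, so WexD is inactive.
Sorbose is absent, so UlmT is inactive.
Required activator WexD is absent, so *gorC* is not transcribed.
So GorC is not produced.
Ni²⁺ is absent, so RudL is active.
With repressor RudL bound, *fubB* is not transcribed.
So FubB is not produced.
Required activator FubB is absent, so *nerG* is not transcribed.
So NerG is not produced.
Required activator NerG is absent, so *lutV* is not transcribed.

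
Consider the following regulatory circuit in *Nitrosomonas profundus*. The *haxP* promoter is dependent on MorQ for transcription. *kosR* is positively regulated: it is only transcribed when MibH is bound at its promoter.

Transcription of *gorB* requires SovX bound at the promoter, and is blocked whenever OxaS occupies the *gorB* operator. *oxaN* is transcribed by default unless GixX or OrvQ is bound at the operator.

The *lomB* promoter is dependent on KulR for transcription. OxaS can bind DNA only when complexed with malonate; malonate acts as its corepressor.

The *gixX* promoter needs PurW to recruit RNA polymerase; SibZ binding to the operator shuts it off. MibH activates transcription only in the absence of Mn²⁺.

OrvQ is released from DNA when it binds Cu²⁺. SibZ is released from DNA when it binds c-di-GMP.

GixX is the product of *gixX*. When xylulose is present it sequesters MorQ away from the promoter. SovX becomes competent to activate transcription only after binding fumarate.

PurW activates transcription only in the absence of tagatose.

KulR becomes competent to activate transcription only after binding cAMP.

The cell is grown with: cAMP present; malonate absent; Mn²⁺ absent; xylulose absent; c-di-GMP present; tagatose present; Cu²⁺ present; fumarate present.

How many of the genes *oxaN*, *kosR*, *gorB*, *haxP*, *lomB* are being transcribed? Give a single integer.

5

c-di-GMP is present, so SibZ is inactive.
Tagatose is present, so PurW is inactive.
Required activator PurW is absent, so *gixX* is not transcribed.
So GixX is not produced.
Cu²⁺ is present, so OrvQ is inactive.
With no repressor bound, *oxaN* is transcribed.
→ *oxaN* is ON.
Mn²⁺ is absent, so MibH is active.
No repressor is bound and MibH is active, so *kosR* is transcribed.
→ *kosR* is ON.
Fumarate is present, so SovX is active.
Malonate is absent, so OxaS is inactive.
No repressor is bound and SovX is active, so *gorB* is transcribed.
→ *gorB* is ON.
Xylulose is absent, so MorQ is active.
No repressor is bound and MorQ is active, so *haxP* is transcribed.
→ *haxP* is ON.
cAMP is present, so KulR is active.
No repressor is bound and KulR is active, so *lomB* is transcribed.
→ *lomB* is ON.
5 of the 5 genes are transcribed.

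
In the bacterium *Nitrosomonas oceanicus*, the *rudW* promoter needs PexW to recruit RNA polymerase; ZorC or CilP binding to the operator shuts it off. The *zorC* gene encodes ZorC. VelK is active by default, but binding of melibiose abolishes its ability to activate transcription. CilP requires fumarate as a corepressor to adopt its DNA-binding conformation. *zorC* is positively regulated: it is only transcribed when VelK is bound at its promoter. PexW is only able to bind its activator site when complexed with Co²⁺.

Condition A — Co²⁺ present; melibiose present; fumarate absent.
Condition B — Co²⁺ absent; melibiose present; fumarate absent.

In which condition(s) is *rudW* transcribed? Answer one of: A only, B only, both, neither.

Condition A:
Co²⁺ is present, so PexW is active.
Melibiose is present, so VelK is inactive.
Required activator VelK is absent, so *zorC* is not transcribed.
So ZorC is not produced.
Fumarate is absent, so CilP is inactive.
No repressor is bound and PexW is active, so *rudW* is transcribed.
→ *rudW* is ON in A.
Condition B:
Co²⁺ is absent, so PexW is inactive.
Melibiose is present, so VelK is inactive.
Required activator VelK is absent, so *zorC* is not transcribed.
So ZorC is not produced.
Fumarate is absent, so CilP is inactive.
Required activator PexW is absent, so *rudW* is not transcribed.
→ *rudW* is OFF in B.

A only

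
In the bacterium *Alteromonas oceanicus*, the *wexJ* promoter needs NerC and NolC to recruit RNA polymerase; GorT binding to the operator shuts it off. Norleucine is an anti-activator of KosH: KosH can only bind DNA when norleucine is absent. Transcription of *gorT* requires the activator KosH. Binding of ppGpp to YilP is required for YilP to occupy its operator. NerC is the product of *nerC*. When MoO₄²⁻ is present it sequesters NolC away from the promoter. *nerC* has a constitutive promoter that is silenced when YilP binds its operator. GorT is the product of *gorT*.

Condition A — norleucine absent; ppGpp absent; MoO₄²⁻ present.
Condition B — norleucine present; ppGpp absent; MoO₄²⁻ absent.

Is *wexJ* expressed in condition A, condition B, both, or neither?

B only

Condition A:
Norleucine is absent, so KosH is active.
No repressor is bound and KosH is active, so *gorT* is transcribed.
So GorT is produced and active.
ppGpp is absent, so YilP is inactive.
With no repressor bound, *nerC* is transcribed.
So NerC is produced and active.
MoO₄²⁻ is present, so NolC is inactive.
With repressor GorT bound, *wexJ* is not transcribed.
→ *wexJ* is OFF in A.
Condition B:
Norleucine is present, so KosH is inactive.
Required activator KosH is absent, so *gorT* is not transcribed.
So GorT is not produced.
ppGpp is absent, so YilP is inactive.
With no repressor bound, *nerC* is transcribed.
So NerC is produced and active.
MoO₄²⁻ is absent, so NolC is active.
No repressor is bound and NerC and NolC are active, so *wexJ* is transcribed.
→ *wexJ* is ON in B.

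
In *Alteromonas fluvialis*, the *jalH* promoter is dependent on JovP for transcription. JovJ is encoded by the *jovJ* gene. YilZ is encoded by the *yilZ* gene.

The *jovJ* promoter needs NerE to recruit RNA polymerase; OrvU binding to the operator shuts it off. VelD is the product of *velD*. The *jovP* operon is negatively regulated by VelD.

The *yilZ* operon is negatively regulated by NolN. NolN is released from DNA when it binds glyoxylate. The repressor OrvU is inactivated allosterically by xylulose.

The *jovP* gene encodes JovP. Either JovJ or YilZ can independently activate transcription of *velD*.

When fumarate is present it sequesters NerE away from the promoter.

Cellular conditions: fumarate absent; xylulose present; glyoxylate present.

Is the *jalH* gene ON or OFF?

OFF

Xylulose is present, so OrvU is inactive.
Fumarate is absent, so NerE is active.
No repressor is bound and NerE is active, so *jovJ* is transcribed.
So JovJ is produced and active.
Glyoxylate is present, so NolN is inactive.
With no repressor bound, *yilZ* is transcribed.
So YilZ is produced and active.
Activator JovJ is present, so *velD* is transcribed.
So VelD is produced and active.
With repressor VelD bound, *jovP* is not transcribed.
So JovP is not produced.
Required activator JovP is absent, so *jalH* is not transcribed.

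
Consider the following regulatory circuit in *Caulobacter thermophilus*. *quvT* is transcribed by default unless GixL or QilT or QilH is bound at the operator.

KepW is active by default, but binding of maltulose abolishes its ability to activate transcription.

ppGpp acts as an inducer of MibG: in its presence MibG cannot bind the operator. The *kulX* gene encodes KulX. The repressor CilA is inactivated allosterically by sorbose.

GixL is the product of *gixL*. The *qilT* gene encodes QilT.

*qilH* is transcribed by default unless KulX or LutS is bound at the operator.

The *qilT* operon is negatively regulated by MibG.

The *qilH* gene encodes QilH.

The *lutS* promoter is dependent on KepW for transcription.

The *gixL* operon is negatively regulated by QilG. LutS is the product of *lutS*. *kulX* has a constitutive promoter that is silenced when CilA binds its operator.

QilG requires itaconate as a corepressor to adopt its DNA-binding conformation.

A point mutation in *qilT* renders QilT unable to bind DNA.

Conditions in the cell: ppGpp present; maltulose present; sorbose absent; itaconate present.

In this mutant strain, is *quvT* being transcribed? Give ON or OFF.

OFF

Itaconate is present, so QilG is active.
With repressor QilG bound, *gixL* is not transcribed.
So GixL is not produced.
QilT is non-functional in this strain, so it has no effect.
Sorbose is absent, so CilA is active.
With repressor CilA bound, *kulX* is not transcribed.
So KulX is not produced.
Maltulose is present, so KepW is inactive.
Required activator KepW is absent, so *lutS* is not transcribed.
So LutS is not produced.
With no repressor bound, *qilH* is transcribed.
So QilH is produced and active.
With repressor QilH bound, *quvT* is not transcribed.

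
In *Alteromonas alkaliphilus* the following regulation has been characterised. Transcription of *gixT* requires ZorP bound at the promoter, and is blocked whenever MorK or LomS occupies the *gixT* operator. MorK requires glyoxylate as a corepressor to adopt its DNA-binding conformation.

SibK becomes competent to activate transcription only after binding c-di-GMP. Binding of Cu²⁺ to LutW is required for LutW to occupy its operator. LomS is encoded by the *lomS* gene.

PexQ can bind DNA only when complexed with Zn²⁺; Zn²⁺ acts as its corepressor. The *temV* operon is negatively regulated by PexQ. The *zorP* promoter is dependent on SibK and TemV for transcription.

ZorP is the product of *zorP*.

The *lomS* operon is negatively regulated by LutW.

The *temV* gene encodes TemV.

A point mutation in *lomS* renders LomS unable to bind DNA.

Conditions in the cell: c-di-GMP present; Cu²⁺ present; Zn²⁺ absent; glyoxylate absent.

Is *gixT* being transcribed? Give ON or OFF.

ON

Glyoxylate is absent, so MorK is inactive.
c-di-GMP is present, so SibK is active.
Zn²⁺ is absent, so PexQ is inactive.
With no repressor bound, *temV* is transcribed.
So TemV is produced and active.
No repressor is bound and SibK and TemV are active, so *zorP* is transcribed.
So ZorP is produced and active.
LomS is non-functional in this strain, so it has no effect.
No repressor is bound and ZorP is active, so *gixT* is transcribed.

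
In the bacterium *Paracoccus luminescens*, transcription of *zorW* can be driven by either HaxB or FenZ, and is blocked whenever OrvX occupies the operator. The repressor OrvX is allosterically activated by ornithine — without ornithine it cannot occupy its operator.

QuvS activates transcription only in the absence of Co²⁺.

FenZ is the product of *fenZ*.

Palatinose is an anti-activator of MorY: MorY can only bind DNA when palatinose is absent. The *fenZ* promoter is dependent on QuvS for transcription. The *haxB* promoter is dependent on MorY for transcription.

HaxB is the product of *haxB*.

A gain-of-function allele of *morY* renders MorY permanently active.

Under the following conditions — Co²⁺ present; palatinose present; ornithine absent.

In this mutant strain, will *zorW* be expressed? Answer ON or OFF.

Ornithine is absent, so OrvX is inactive.
MorY is constitutively active in this strain.
No repressor is bound and MorY is active, so *haxB* is transcribed.
So HaxB is produced and active.
Co²⁺ is present, so QuvS is inactive.
Required activator QuvS is absent, so *fenZ* is not transcribed.
So FenZ is not produced.
Activator HaxB is present, so *zorW* is transcribed.

ON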